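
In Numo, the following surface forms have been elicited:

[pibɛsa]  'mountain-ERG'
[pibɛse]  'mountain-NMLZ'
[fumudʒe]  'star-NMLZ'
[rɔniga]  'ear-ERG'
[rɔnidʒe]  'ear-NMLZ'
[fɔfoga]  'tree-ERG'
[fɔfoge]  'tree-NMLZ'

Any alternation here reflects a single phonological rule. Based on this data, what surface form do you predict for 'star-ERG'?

[fumuga]

The stem for 'ear' ends in [g] in [rɔniga] but [dʒ] in [rɔnidʒe].
The stem 'tree' ([fɔfoga], [fɔfoge]) shows [g] unchanged in both environments, so [g] cannot be basic with [dʒ] derived before the NMLZ suffix.
The alternation reflects depalatalization: palato-alveolar /dʒ/ becomes [g] when no front vowel follows. /dʒ/ is underlying.
From [fumudʒe] the stem 'star' is /fumudʒ/; when no front vowel follows this yields [fumuga].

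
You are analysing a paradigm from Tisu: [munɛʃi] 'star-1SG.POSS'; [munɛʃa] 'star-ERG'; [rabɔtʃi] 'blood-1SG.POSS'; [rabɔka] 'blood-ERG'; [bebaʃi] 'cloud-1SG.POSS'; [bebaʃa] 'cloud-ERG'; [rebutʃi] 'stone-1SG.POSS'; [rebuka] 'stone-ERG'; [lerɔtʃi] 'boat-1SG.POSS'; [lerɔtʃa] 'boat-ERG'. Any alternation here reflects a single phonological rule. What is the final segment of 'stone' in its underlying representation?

The stem for 'stone' ends in [tʃ] in [rebutʃi] but [k] in [rebuka].
The stem 'boat' ([lerɔtʃi], [lerɔtʃa]) shows [tʃ] unchanged in both environments, so [tʃ] cannot be basic with [k] derived before the ERG suffix.
The alternation reflects palatalization before a front vowel: /k/ becomes palato-alveolar [tʃ] before a front vowel. /k/ is underlying.

/k/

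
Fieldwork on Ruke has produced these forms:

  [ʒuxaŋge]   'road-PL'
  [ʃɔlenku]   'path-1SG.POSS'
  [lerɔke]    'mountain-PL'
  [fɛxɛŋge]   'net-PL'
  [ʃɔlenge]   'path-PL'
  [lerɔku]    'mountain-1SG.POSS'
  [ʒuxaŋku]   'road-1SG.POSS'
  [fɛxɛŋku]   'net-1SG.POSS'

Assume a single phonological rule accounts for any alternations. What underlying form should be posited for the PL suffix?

/-ge/

The PL morpheme has two allomorphs, [-ge] and [-ke].
The 1SG.POSS suffix, which begins with [k], is invariant after every stem; so [k] is not altered by any rule here.
The PL suffix is therefore /-ge/ underlyingly, with post-vocalic devoicing: voiced stops become voiceless after a vowel.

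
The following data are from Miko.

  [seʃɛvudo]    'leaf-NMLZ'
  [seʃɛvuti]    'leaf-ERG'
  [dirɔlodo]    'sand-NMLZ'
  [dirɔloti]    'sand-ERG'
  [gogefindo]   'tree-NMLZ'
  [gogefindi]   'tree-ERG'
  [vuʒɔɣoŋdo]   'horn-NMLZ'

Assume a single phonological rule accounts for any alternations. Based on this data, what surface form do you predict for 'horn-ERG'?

[vuʒɔɣoŋdi]

The ERG morpheme has two allomorphs, [-di] and [-ti].
By contrast the NMLZ suffix keeps its initial [d] throughout — that segment must be underlying.
The ERG suffix is therefore /-ti/ underlyingly, with post-nasal voicing: voiceless stops become voiced after a nasal.
After 'horn', which ends in a nasal, the suffix surfaces as [-di], giving [vuʒɔɣoŋdi].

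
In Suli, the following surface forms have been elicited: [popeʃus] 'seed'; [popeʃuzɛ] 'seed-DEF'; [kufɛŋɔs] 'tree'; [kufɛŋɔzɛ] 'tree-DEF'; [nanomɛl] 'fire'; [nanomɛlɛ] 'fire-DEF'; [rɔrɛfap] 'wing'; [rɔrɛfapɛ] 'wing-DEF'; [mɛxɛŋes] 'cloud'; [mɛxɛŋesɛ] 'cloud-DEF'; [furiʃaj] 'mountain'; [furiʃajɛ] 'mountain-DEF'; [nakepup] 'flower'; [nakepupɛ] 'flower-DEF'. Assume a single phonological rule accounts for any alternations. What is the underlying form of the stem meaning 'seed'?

/popeʃuz/

'seed' shows [s] ~ [z] at the end of the stem ([popeʃus] vs [popeʃuzɛ]).
If /s/ were underlying and a rule turned it into [z] before the DEF suffix, 'cloud' would also alternate; but it has [s] in both [mɛxɛŋes] and [mɛxɛŋesɛ].
The alternation reflects word-final obstruent devoicing: voiced obstruents become voiceless word-finally. /z/ is underlying.
Hence 'seed' is /popeʃuz/ underlyingly.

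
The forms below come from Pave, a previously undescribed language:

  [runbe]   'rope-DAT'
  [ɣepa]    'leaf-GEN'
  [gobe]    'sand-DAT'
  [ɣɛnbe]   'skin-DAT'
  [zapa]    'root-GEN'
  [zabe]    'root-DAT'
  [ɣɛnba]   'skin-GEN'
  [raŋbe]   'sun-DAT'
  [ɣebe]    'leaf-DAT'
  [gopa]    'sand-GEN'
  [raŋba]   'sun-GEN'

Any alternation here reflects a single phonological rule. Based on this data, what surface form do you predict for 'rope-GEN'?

[runba]

The GEN morpheme has two allomorphs, [-ba] and [-pa].
By contrast the DAT suffix keeps its initial [b] throughout — that segment must be underlying.
So the underlying form is /-pa/, and voiceless stops become voiced after a nasal.
After 'rope', which ends in a nasal, the suffix surfaces as [-ba], giving [runba].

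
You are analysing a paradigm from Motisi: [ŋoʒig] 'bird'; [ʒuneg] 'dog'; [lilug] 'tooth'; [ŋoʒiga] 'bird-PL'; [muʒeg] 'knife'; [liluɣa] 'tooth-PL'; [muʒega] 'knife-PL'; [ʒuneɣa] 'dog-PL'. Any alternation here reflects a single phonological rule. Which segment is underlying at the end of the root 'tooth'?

/ɣ/

In [liluɣa] and [lilug] the final segment of 'tooth' alternates: [ɣ] ~ [g].
But 'bird' keeps [g] in both environments ([ŋoʒiga], [ŋoʒig]), so there is no rule changing /g/ to [ɣ] before the PL suffix.
The alternation reflects word-final hardening: voiced fricatives become stops word-finally. /ɣ/ is underlying.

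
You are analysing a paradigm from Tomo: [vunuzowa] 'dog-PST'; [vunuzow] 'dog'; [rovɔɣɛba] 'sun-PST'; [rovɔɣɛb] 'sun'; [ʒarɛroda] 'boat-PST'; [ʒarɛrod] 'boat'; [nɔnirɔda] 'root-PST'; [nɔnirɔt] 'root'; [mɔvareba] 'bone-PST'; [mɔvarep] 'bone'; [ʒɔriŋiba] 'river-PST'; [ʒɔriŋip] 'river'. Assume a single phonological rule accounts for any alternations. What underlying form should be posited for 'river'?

/ʒɔriŋip/

The root 'river' surfaces as [ʒɔriŋiba] and [ʒɔriŋip], with a stem-final [b] ~ [p] alternation.
But 'sun' keeps [b] in both environments ([rovɔɣɛba], [rovɔɣɛb]), so there is no rule changing /b/ to [p] in isolation.
The underlying segment must be /p/; voiceless stops become voiced between vowels, yielding [b] there.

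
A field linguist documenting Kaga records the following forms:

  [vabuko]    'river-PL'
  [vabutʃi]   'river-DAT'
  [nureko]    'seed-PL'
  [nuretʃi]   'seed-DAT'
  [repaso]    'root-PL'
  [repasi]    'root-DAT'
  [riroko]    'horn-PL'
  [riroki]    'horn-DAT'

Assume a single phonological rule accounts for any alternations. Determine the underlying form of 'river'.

'river' shows [k] ~ [tʃ] at the end of the stem ([vabuko] vs [vabutʃi]).
But 'horn' keeps [k] in both environments ([riroko], [riroki]), so there is no rule changing /k/ to [tʃ] before the DAT suffix.
The alternation reflects depalatalization: palato-alveolar /tʃ/ becomes [k] when no front vowel follows. /tʃ/ is underlying.
Hence 'river' is /vabutʃ/ underlyingly.

/vabutʃ/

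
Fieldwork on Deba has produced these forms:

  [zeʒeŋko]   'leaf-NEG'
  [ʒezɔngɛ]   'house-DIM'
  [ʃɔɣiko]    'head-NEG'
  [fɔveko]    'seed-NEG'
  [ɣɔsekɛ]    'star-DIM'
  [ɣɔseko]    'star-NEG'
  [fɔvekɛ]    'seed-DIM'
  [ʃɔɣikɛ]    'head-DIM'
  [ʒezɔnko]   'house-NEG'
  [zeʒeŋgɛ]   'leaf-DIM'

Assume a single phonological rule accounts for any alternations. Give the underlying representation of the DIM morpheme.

/-gɛ/

The DIM suffix surfaces as [-gɛ] and [-kɛ], depending on the final segment of the stem.
By contrast the NEG suffix keeps its initial [k] throughout — that segment must be underlying.
So the underlying form is /-gɛ/, and voiced stops become voiceless after a vowel.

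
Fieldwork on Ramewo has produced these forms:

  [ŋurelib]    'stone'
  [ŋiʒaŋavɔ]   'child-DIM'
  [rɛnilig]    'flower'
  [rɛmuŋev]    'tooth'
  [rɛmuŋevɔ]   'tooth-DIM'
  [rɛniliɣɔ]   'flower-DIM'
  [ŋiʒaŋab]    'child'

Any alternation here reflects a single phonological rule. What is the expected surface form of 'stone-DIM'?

In [ŋiʒaŋavɔ] and [ŋiʒaŋab] the final segment of 'child' alternates: [v] ~ [b].
The stem 'tooth' ([rɛmuŋevɔ], [rɛmuŋev]) shows [v] unchanged in both environments, so [v] cannot be basic with [b] derived in isolation.
Therefore /b/ is basic and [v] is derived by intervocalic spirantization (voiced stops become fricatives between vowels).
From [ŋurelib] the stem 'stone' is /ŋurelib/; between vowels this yields [ŋurelivɔ].

[ŋurelivɔ]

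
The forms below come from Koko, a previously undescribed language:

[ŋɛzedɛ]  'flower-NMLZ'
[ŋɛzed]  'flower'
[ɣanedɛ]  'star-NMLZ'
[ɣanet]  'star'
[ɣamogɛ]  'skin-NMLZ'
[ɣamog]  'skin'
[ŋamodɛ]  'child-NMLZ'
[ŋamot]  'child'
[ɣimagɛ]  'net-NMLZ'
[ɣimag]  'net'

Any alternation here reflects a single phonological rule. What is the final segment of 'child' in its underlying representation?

/t/

The stem for 'child' ends in [d] in [ŋamodɛ] but [t] in [ŋamot].
If /d/ were underlying and a rule turned it into [t] in isolation, 'flower' would also alternate; but it has [d] in both [ŋɛzedɛ] and [ŋɛzed].
Therefore /t/ is basic and [d] is derived by intervocalic voicing (voiceless stops become voiced between vowels).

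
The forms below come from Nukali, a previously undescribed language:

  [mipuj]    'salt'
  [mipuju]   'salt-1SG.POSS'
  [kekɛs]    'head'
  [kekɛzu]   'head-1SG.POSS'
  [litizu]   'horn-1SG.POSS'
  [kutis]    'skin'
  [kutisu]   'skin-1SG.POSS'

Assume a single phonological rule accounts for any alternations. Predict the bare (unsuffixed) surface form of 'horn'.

'head' shows [s] ~ [z] at the end of the stem ([kekɛs] vs [kekɛzu]).
But 'skin' keeps [s] in both environments ([kutis], [kutisu]), so there is no rule changing /s/ to [z] before the 1SG.POSS suffix.
So /z/ is underlying, and a rule of word-final obstruent devoicing — voiced obstruents become voiceless word-finally — gives [s].
The one attested form of 'horn', [litizu], shows underlying /litiz/. Applying the same rule word-finally gives [litis].

[litis]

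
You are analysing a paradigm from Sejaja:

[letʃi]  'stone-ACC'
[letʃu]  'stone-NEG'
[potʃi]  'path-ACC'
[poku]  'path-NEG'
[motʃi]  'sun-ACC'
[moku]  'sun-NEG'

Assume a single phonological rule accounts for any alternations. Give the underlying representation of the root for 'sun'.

The stem for 'sun' ends in [tʃ] in [motʃi] but [k] in [moku].
The stem 'stone' ([letʃi], [letʃu]) shows [tʃ] unchanged in both environments, so [tʃ] cannot be basic with [k] derived before the NEG suffix.
Therefore /k/ is basic and [tʃ] is derived by palatalization before a front vowel (/k/ becomes palato-alveolar [tʃ] before a front vowel).

/mok/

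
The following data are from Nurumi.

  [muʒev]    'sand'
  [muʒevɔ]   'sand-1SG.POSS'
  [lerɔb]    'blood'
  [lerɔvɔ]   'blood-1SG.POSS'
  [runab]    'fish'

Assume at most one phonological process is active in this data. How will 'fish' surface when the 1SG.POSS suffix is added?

[runavɔ]

In [lerɔb] and [lerɔvɔ] the final segment of 'blood' alternates: [b] ~ [v].
The stem 'sand' ([muʒev], [muʒevɔ]) shows [v] unchanged in both environments, so [v] cannot be basic with [b] derived in isolation.
The alternation reflects intervocalic spirantization: voiced stops become fricatives between vowels. /b/ is underlying.
The one attested form of 'fish', [runab], shows underlying /runab/. Applying the same rule between vowels gives [runavɔ].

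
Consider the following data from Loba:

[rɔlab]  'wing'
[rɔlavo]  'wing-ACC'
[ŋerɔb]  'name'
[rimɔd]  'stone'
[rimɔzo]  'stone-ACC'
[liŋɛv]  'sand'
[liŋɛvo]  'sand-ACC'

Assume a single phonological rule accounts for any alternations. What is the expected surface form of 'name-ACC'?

[ŋerɔvo]

'wing' shows [b] ~ [v] at the end of the stem ([rɔlab] vs [rɔlavo]).
But 'sand' keeps [v] in both environments ([liŋɛv], [liŋɛvo]), so there is no rule changing /v/ to [b] in isolation.
So /b/ is underlying, and a rule of intervocalic spirantization — voiced stops become fricatives between vowels — gives [v].
From [ŋerɔb] the stem 'name' is /ŋerɔb/; between vowels this yields [ŋerɔvo].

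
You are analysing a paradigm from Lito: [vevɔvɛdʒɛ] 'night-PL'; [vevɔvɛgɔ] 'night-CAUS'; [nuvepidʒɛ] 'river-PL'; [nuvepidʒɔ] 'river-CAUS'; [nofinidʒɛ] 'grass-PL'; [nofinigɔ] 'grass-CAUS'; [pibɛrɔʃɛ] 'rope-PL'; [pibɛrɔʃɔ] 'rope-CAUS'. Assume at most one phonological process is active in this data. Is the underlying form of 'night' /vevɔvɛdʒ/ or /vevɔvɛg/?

The root 'night' surfaces as [vevɔvɛdʒɛ] and [vevɔvɛgɔ], with a stem-final [dʒ] ~ [g] alternation.
If /dʒ/ were underlying and a rule turned it into [g] before the CAUS suffix, 'river' would also alternate; but it has [dʒ] in both [nuvepidʒɛ] and [nuvepidʒɔ].
Therefore /g/ is basic and [dʒ] is derived by palatalization before a front vowel (/g/ becomes palato-alveolar [dʒ] before a front vowel).

/vevɔvɛg/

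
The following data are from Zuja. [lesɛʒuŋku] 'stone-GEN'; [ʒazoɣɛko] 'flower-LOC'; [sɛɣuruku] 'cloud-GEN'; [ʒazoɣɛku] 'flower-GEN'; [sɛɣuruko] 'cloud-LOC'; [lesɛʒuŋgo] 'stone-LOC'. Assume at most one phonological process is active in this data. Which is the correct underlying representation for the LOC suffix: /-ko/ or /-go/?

The LOC morpheme has two allomorphs, [-go] and [-ko].
The GEN suffix, which begins with [k], is invariant after every stem; so [k] is not altered by any rule here.
So the underlying form is /-go/, and voiced stops become voiceless after a vowel.

/-go/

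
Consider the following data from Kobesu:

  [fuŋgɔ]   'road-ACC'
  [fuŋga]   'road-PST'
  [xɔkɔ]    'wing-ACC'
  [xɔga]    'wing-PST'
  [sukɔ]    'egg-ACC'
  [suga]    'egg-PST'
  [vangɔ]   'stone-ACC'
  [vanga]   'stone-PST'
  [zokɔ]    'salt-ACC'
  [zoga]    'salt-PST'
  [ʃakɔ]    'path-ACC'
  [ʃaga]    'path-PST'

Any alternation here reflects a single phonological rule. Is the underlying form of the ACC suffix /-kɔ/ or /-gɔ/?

The ACC morpheme has two allomorphs, [-gɔ] and [-kɔ].
The PST suffix, which begins with [g], is invariant after every stem; so [g] is not altered by any rule here.
So the underlying form is /-kɔ/, and voiceless stops become voiced after a nasal.

/-kɔ/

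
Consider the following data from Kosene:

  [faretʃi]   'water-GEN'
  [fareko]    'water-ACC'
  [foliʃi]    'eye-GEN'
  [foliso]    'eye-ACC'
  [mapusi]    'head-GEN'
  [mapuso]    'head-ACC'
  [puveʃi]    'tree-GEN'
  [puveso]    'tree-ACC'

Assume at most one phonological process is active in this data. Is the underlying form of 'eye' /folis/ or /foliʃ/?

/foliʃ/

In [foliʃi] and [foliso] the final segment of 'eye' alternates: [ʃ] ~ [s].
But 'head' keeps [s] in both environments ([mapusi], [mapuso]), so there is no rule changing /s/ to [ʃ] before the GEN suffix.
Therefore /ʃ/ is basic and [s] is derived by depalatalization (palato-alveolar /tʃ/ and /ʃ/ become [k] and [s] when no front vowel follows).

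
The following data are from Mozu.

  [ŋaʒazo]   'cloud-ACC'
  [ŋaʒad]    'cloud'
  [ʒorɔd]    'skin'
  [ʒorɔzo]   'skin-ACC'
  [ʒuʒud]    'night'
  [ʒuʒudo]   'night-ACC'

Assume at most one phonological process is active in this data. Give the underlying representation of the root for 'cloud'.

/ŋaʒaz/

The root 'cloud' surfaces as [ŋaʒazo] and [ŋaʒad], with a stem-final [z] ~ [d] alternation.
The stem 'night' ([ʒuʒudo], [ʒuʒud]) shows [d] unchanged in both environments, so [d] cannot be basic with [z] derived before the ACC suffix.
The alternation reflects word-final hardening: voiced fricatives become stops word-finally. /z/ is underlying.
Hence 'cloud' is /ŋaʒaz/ underlyingly.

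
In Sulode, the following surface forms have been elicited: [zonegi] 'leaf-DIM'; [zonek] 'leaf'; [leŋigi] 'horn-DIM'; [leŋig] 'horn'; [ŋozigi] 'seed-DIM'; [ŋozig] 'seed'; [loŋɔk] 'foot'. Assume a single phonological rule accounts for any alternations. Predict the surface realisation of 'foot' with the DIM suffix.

[loŋɔgi]

In [zonegi] and [zonek] the final segment of 'leaf' alternates: [g] ~ [k].
The stem 'horn' ([leŋigi], [leŋig]) shows [g] unchanged in both environments, so [g] cannot be basic with [k] derived in isolation.
Therefore /k/ is basic and [g] is derived by intervocalic voicing (voiceless stops become voiced between vowels).
The one attested form of 'foot', [loŋɔk], shows underlying /loŋɔk/. Applying the same rule between vowels gives [loŋɔgi].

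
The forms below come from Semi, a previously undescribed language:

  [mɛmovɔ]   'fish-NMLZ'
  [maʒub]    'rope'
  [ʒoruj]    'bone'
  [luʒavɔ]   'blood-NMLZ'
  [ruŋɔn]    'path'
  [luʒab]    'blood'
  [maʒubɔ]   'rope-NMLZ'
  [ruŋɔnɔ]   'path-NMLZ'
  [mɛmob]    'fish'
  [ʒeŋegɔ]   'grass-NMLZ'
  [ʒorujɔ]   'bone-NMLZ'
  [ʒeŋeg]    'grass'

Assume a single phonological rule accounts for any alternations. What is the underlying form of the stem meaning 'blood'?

The root 'blood' surfaces as [luʒavɔ] and [luʒab], with a stem-final [v] ~ [b] alternation.
Compare 'rope', with invariant [b] in [maʒubɔ] and [maʒub]: an analysis with underlying /b/ and a rule producing [v] before the NMLZ suffix would wrongly predict alternation here too.
So /v/ is underlying, and a rule of word-final hardening — voiced fricatives become stops word-finally — gives [b].
Hence 'blood' is /luʒav/ underlyingly.

/luʒav/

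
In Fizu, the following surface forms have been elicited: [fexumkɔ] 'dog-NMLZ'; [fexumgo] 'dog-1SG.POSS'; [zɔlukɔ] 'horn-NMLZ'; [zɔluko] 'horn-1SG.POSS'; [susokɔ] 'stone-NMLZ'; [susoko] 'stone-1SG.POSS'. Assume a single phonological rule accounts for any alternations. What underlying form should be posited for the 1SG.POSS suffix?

/-go/

The 1SG.POSS morpheme has two allomorphs, [-go] and [-ko].
The NMLZ suffix, which begins with [k], is invariant after every stem; so [k] is not altered by any rule here.
The 1SG.POSS suffix is therefore /-go/ underlyingly, with post-vocalic devoicing: voiced stops become voiceless after a vowel.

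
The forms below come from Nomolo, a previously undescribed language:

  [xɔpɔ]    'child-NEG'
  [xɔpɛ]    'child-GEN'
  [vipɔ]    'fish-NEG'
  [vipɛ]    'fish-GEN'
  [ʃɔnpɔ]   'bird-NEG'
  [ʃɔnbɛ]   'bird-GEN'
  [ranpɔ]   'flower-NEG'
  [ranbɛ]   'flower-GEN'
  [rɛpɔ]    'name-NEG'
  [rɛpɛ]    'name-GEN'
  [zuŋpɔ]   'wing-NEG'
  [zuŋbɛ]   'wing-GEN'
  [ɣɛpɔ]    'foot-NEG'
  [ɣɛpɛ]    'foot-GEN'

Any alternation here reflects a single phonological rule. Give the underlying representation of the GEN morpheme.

The GEN suffix surfaces as [-bɛ] and [-pɛ], depending on the final segment of the stem.
By contrast the NEG suffix keeps its initial [p] throughout — that segment must be underlying.
The GEN suffix is therefore /-bɛ/ underlyingly, with post-vocalic devoicing: voiced stops become voiceless after a vowel.

/-bɛ/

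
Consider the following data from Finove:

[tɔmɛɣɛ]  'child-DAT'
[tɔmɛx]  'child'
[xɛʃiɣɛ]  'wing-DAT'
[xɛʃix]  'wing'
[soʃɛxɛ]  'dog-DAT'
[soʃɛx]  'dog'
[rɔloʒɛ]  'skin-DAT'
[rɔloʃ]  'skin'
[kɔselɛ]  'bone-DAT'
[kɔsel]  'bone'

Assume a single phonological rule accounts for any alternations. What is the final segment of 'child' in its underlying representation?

The root 'child' surfaces as [tɔmɛɣɛ] and [tɔmɛx], with a stem-final [ɣ] ~ [x] alternation.
Compare 'dog', with invariant [x] in [soʃɛxɛ] and [soʃɛx]: an analysis with underlying /x/ and a rule producing [ɣ] before the DAT suffix would wrongly predict alternation here too.
The alternation reflects word-final obstruent devoicing: voiced obstruents become voiceless word-finally. /ɣ/ is underlying.

/ɣ/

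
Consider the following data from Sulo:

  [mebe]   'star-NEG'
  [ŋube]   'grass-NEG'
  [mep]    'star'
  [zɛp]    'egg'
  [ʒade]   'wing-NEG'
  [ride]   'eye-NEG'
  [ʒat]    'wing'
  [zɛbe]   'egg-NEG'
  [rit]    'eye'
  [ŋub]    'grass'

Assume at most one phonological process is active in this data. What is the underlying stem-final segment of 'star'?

/p/

The root 'star' surfaces as [mebe] and [mep], with a stem-final [b] ~ [p] alternation.
The stem 'grass' ([ŋube], [ŋub]) shows [b] unchanged in both environments, so [b] cannot be basic with [p] derived in isolation.
The alternation reflects intervocalic voicing: voiceless stops become voiced between vowels. /p/ is underlying.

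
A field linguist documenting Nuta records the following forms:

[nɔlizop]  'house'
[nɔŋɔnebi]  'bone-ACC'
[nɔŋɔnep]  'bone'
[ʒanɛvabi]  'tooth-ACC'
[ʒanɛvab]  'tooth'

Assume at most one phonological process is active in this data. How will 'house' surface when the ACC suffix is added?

[nɔlizobi]

In [nɔŋɔnebi] and [nɔŋɔnep] the final segment of 'bone' alternates: [b] ~ [p].
If /b/ were underlying and a rule turned it into [p] in isolation, 'tooth' would also alternate; but it has [b] in both [ʒanɛvabi] and [ʒanɛvab].
Therefore /p/ is basic and [b] is derived by intervocalic voicing (voiceless stops become voiced between vowels).
The one attested form of 'house', [nɔlizop], shows underlying /nɔlizop/. Applying the same rule between vowels gives [nɔlizobi].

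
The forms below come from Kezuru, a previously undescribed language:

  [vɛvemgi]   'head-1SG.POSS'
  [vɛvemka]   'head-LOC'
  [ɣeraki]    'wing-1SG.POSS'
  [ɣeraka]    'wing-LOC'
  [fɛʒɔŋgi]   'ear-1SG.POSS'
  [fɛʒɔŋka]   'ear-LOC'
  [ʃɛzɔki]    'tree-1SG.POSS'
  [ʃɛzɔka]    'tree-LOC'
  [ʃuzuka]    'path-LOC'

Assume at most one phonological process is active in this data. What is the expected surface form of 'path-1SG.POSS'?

The 1SG.POSS suffix surfaces as [-gi] and [-ki], depending on the final segment of the stem.
By contrast the LOC suffix keeps its initial [k] throughout — that segment must be underlying.
The 1SG.POSS suffix is therefore /-gi/ underlyingly, with post-vocalic devoicing: voiced stops become voiceless after a vowel.
After 'path', which ends in a vowel, the suffix surfaces as [-ki], giving [ʃuzuki].

[ʃuzuki]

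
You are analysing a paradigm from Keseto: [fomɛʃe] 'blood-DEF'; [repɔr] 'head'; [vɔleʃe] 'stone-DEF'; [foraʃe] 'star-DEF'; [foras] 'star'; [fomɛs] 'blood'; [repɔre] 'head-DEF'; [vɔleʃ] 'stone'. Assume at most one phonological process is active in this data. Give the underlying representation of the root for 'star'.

/foras/

'star' shows [s] ~ [ʃ] at the end of the stem ([foras] vs [foraʃe]).
The stem 'stone' ([vɔleʃ], [vɔleʃe]) shows [ʃ] unchanged in both environments, so [ʃ] cannot be basic with [s] derived in isolation.
The underlying segment must be /s/; /s/ becomes palato-alveolar [ʃ] before a front vowel, yielding [ʃ] there.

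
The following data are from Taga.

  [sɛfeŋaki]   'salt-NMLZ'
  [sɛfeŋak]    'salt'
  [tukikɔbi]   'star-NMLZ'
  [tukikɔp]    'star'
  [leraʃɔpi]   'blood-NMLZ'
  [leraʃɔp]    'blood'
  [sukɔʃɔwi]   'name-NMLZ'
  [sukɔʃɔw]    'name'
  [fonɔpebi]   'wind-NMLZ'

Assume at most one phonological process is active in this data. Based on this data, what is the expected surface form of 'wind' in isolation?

[fonɔpep]

The root 'star' surfaces as [tukikɔbi] and [tukikɔp], with a stem-final [b] ~ [p] alternation.
The stem 'blood' ([leraʃɔpi], [leraʃɔp]) shows [p] unchanged in both environments, so [p] cannot be basic with [b] derived before the NMLZ suffix.
The underlying segment must be /b/; voiced obstruents become voiceless word-finally, yielding [p] there.
From [fonɔpebi] the stem 'wind' is /fonɔpeb/; word-finally this yields [fonɔpep].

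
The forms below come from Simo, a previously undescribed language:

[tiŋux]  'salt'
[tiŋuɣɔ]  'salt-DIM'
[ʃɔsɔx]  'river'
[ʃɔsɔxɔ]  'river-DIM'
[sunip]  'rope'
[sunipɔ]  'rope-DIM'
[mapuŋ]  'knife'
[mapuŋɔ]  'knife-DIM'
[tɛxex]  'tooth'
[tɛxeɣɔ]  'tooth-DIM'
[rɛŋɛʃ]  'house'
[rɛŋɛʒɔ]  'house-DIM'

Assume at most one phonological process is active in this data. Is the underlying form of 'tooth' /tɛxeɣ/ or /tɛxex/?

'tooth' shows [x] ~ [ɣ] at the end of the stem ([tɛxex] vs [tɛxeɣɔ]).
But 'river' keeps [x] in both environments ([ʃɔsɔx], [ʃɔsɔxɔ]), so there is no rule changing /x/ to [ɣ] before the DIM suffix.
The underlying segment must be /ɣ/; voiced obstruents become voiceless word-finally, yielding [x] there.

/tɛxeɣ/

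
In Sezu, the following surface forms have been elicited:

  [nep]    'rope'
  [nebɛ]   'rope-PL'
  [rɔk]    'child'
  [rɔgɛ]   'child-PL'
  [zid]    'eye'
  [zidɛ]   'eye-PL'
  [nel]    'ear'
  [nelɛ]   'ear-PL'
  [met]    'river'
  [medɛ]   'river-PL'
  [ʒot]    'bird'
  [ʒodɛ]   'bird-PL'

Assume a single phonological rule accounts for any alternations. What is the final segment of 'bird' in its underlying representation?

/t/

The stem for 'bird' ends in [t] in [ʒot] but [d] in [ʒodɛ].
If /d/ were underlying and a rule turned it into [t] in isolation, 'eye' would also alternate; but it has [d] in both [zid] and [zidɛ].
The underlying segment must be /t/; voiceless stops become voiced between vowels, yielding [d] there.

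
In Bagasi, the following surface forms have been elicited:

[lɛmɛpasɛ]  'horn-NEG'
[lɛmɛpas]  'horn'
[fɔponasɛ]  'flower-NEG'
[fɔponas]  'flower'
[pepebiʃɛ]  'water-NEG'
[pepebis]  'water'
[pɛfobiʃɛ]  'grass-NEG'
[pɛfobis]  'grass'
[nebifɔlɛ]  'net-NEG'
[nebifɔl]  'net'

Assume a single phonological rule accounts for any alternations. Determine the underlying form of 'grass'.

The root 'grass' surfaces as [pɛfobiʃɛ] and [pɛfobis], with a stem-final [ʃ] ~ [s] alternation.
The stem 'flower' ([fɔponasɛ], [fɔponas]) shows [s] unchanged in both environments, so [s] cannot be basic with [ʃ] derived before the NEG suffix.
So /ʃ/ is underlying, and a rule of depalatalization — palato-alveolar /ʃ/ becomes [s] when no front vowel follows — gives [s].
Hence 'grass' is /pɛfobiʃ/ underlyingly.

/pɛfobiʃ/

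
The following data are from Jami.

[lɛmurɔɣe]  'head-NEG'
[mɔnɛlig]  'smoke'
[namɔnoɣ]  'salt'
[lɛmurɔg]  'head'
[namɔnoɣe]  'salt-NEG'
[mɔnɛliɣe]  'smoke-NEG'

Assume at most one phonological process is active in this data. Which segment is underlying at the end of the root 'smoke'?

/g/

'smoke' shows [g] ~ [ɣ] at the end of the stem ([mɔnɛlig] vs [mɔnɛliɣe]).
The stem 'salt' ([namɔnoɣ], [namɔnoɣe]) shows [ɣ] unchanged in both environments, so [ɣ] cannot be basic with [g] derived in isolation.
Therefore /g/ is basic and [ɣ] is derived by intervocalic spirantization (voiced stops become fricatives between vowels).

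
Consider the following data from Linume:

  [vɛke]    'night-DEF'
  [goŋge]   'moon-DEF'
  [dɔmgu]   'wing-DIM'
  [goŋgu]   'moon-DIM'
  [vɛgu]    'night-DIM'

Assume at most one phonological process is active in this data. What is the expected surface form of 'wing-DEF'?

[dɔmge]

The DEF suffix surfaces as [-ge] and [-ke], depending on the final segment of the stem.
By contrast the DIM suffix keeps its initial [g] throughout — that segment must be underlying.
So the underlying form is /-ke/, and voiceless stops become voiced after a nasal.
After 'wing', which ends in a nasal, the suffix surfaces as [-ge], giving [dɔmge].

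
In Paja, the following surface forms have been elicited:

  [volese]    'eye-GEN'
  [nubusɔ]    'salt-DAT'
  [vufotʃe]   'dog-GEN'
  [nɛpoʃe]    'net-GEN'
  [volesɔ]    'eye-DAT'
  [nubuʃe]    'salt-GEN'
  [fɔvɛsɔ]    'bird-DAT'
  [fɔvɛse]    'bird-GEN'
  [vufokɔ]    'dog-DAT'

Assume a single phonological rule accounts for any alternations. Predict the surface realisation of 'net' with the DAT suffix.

[nɛposɔ]

The stem for 'salt' ends in [ʃ] in [nubuʃe] but [s] in [nubusɔ].
The stem 'bird' ([fɔvɛse], [fɔvɛsɔ]) shows [s] unchanged in both environments, so [s] cannot be basic with [ʃ] derived before the GEN suffix.
So /ʃ/ is underlying, and a rule of depalatalization — palato-alveolar /tʃ/ and /ʃ/ become [k] and [s] when no front vowel follows — gives [s].
From [nɛpoʃe] the stem 'net' is /nɛpoʃ/; when no front vowel follows this yields [nɛposɔ].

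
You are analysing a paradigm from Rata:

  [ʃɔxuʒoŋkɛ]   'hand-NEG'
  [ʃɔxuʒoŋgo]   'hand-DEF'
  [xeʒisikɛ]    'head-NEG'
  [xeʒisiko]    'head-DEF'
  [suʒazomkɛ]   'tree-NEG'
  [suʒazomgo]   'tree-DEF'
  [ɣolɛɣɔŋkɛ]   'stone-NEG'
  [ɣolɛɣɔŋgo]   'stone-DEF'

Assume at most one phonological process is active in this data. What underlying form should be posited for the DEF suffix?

/-go/

The DEF morpheme has two allomorphs, [-go] and [-ko].
The NEG suffix, which begins with [k], is invariant after every stem; so [k] is not altered by any rule here.
So the underlying form is /-go/, and voiced stops become voiceless after a vowel.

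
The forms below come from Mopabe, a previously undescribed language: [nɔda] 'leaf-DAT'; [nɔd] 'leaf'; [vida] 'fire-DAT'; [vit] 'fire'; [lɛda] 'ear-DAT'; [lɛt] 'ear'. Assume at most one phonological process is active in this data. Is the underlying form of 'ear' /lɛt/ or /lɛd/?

/lɛt/

The root 'ear' surfaces as [lɛda] and [lɛt], with a stem-final [d] ~ [t] alternation.
The stem 'leaf' ([nɔda], [nɔd]) shows [d] unchanged in both environments, so [d] cannot be basic with [t] derived in isolation.
Therefore /t/ is basic and [d] is derived by intervocalic voicing (voiceless stops become voiced between vowels).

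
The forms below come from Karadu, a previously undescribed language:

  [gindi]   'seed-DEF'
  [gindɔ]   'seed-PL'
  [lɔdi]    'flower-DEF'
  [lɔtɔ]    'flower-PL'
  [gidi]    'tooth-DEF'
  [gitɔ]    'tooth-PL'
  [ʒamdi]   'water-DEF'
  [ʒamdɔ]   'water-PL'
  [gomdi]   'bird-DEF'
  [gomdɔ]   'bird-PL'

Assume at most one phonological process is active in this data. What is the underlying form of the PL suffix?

The PL suffix surfaces as [-dɔ] and [-tɔ], depending on the final segment of the stem.
The DEF suffix, which begins with [d], is invariant after every stem; so [d] is not altered by any rule here.
The PL suffix is therefore /-tɔ/ underlyingly, with post-nasal voicing: voiceless stops become voiced after a nasal.

/-tɔ/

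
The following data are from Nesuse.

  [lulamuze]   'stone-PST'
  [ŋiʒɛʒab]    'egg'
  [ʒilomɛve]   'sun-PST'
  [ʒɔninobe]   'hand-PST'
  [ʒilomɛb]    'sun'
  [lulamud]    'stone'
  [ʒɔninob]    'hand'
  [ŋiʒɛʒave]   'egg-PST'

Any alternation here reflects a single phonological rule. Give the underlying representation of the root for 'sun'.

'sun' shows [v] ~ [b] at the end of the stem ([ʒilomɛve] vs [ʒilomɛb]).
The stem 'hand' ([ʒɔninobe], [ʒɔninob]) shows [b] unchanged in both environments, so [b] cannot be basic with [v] derived before the PST suffix.
Therefore /v/ is basic and [b] is derived by word-final hardening (voiced fricatives become stops word-finally).
The underlying form of 'sun' is therefore /ʒilomɛv/.

/ʒilomɛv/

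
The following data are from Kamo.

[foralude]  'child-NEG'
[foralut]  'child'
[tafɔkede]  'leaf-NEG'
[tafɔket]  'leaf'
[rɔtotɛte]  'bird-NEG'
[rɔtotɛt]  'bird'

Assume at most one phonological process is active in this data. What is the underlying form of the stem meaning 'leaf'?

/tafɔked/

'leaf' shows [d] ~ [t] at the end of the stem ([tafɔkede] vs [tafɔket]).
But 'bird' keeps [t] in both environments ([rɔtotɛte], [rɔtotɛt]), so there is no rule changing /t/ to [d] before the NEG suffix.
So /d/ is underlying, and a rule of word-final obstruent devoicing — voiced obstruents become voiceless word-finally — gives [t].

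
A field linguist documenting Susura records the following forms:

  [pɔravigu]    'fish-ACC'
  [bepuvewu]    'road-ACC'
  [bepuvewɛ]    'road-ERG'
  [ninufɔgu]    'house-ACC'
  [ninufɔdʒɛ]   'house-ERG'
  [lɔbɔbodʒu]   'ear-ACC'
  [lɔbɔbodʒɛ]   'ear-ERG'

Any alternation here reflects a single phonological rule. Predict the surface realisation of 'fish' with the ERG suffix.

The root 'house' surfaces as [ninufɔgu] and [ninufɔdʒɛ], with a stem-final [g] ~ [dʒ] alternation.
If /dʒ/ were underlying and a rule turned it into [g] before the ACC suffix, 'ear' would also alternate; but it has [dʒ] in both [lɔbɔbodʒu] and [lɔbɔbodʒɛ].
So /g/ is underlying, and a rule of palatalization before a front vowel — /g/ becomes palato-alveolar [dʒ] before a front vowel — gives [dʒ].
From [pɔravigu] the stem 'fish' is /pɔravig/; before a front vowel this yields [pɔravidʒɛ].

[pɔravidʒɛ]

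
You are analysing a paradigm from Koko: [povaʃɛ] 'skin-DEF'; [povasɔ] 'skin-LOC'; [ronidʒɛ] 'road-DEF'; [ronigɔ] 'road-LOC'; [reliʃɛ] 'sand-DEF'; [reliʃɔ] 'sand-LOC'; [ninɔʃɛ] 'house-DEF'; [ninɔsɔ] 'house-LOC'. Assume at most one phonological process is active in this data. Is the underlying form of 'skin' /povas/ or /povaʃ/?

The root 'skin' surfaces as [povaʃɛ] and [povasɔ], with a stem-final [ʃ] ~ [s] alternation.
The stem 'sand' ([reliʃɛ], [reliʃɔ]) shows [ʃ] unchanged in both environments, so [ʃ] cannot be basic with [s] derived before the LOC suffix.
The underlying segment must be /s/; /g/ and /s/ become palato-alveolar [dʒ] and [ʃ] before a front vowel, yielding [ʃ] there.

/povas/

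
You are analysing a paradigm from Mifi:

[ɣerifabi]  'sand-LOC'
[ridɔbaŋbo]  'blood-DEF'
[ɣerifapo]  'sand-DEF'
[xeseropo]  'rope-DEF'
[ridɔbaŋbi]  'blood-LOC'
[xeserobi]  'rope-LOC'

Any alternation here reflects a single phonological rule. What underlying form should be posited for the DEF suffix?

The DEF suffix surfaces as [-bo] and [-po], depending on the final segment of the stem.
The LOC suffix, which begins with [b], is invariant after every stem; so [b] is not altered by any rule here.
The DEF suffix is therefore /-po/ underlyingly, with post-nasal voicing: voiceless stops become voiced after a nasal.

/-po/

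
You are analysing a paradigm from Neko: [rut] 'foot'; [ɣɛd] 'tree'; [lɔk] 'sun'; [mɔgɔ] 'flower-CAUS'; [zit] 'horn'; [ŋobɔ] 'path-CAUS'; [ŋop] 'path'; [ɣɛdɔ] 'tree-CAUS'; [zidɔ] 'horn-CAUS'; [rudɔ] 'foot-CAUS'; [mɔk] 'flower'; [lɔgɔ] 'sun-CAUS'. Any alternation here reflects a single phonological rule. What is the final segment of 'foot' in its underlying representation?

/t/

In [rudɔ] and [rut] the final segment of 'foot' alternates: [d] ~ [t].
If /d/ were underlying and a rule turned it into [t] in isolation, 'tree' would also alternate; but it has [d] in both [ɣɛdɔ] and [ɣɛd].
Therefore /t/ is basic and [d] is derived by intervocalic voicing (voiceless stops become voiced between vowels).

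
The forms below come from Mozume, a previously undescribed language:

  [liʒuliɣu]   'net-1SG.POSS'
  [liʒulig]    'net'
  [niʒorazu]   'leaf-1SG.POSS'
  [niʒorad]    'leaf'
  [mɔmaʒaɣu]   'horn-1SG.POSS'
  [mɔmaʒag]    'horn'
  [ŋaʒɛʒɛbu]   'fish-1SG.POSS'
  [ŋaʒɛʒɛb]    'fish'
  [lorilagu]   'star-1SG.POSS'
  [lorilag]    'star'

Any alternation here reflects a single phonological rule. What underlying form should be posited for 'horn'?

/mɔmaʒaɣ/

In [mɔmaʒaɣu] and [mɔmaʒag] the final segment of 'horn' alternates: [ɣ] ~ [g].
The stem 'star' ([lorilagu], [lorilag]) shows [g] unchanged in both environments, so [g] cannot be basic with [ɣ] derived before the 1SG.POSS suffix.
Therefore /ɣ/ is basic and [g] is derived by word-final hardening (voiced fricatives become stops word-finally).
Hence 'horn' is /mɔmaʒaɣ/ underlyingly.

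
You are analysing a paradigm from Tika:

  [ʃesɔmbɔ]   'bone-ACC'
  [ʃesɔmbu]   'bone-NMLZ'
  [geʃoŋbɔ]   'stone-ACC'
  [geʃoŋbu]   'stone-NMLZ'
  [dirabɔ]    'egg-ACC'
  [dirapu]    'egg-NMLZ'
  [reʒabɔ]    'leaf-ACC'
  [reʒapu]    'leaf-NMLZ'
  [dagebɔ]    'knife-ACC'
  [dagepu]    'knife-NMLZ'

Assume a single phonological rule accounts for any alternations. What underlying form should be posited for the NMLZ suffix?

The NMLZ morpheme has two allomorphs, [-bu] and [-pu].
By contrast the ACC suffix keeps its initial [b] throughout — that segment must be underlying.
The NMLZ suffix is therefore /-pu/ underlyingly, with post-nasal voicing: voiceless stops become voiced after a nasal.

/-pu/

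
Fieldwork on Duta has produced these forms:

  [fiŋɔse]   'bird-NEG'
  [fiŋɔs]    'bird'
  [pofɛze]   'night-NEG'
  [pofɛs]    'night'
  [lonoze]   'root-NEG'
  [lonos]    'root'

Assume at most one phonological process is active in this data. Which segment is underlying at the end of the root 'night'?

/z/

The stem for 'night' ends in [z] in [pofɛze] but [s] in [pofɛs].
But 'bird' keeps [s] in both environments ([fiŋɔse], [fiŋɔs]), so there is no rule changing /s/ to [z] before the NEG suffix.
So /z/ is underlying, and a rule of word-final obstruent devoicing — voiced obstruents become voiceless word-finally — gives [s].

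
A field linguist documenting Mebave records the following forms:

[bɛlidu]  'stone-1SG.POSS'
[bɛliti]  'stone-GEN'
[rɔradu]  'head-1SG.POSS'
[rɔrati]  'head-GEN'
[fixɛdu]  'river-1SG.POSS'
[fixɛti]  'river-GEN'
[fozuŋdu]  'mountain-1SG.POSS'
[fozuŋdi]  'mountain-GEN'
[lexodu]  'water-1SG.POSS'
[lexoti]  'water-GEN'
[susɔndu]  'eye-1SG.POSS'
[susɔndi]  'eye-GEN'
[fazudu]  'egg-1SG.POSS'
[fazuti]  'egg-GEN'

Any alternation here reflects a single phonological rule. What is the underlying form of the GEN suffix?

The GEN suffix surfaces as [-di] and [-ti], depending on the final segment of the stem.
The 1SG.POSS suffix, which begins with [d], is invariant after every stem; so [d] is not altered by any rule here.
So the underlying form is /-ti/, and voiceless stops become voiced after a nasal.

/-ti/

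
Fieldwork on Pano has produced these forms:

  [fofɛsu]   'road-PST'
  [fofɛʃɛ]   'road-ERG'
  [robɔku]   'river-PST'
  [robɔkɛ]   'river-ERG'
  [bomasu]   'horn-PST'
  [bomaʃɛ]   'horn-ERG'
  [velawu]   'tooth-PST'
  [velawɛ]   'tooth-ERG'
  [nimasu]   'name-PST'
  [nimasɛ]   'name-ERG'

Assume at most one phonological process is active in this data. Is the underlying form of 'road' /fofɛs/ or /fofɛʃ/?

/fofɛʃ/

In [fofɛsu] and [fofɛʃɛ] the final segment of 'road' alternates: [s] ~ [ʃ].
Compare 'name', with invariant [s] in [nimasu] and [nimasɛ]: an analysis with underlying /s/ and a rule producing [ʃ] before the ERG suffix would wrongly predict alternation here too.
Therefore /ʃ/ is basic and [s] is derived by depalatalization (palato-alveolar /ʃ/ becomes [s] when no front vowel follows).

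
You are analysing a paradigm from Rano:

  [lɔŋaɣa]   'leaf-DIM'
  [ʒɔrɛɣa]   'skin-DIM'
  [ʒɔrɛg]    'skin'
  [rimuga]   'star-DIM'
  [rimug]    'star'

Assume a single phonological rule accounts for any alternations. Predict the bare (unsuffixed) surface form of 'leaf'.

The root 'skin' surfaces as [ʒɔrɛɣa] and [ʒɔrɛg], with a stem-final [ɣ] ~ [g] alternation.
Compare 'star', with invariant [g] in [rimuga] and [rimug]: an analysis with underlying /g/ and a rule producing [ɣ] before the DIM suffix would wrongly predict alternation here too.
So /ɣ/ is underlying, and a rule of word-final hardening — voiced fricatives become stops word-finally — gives [g].
From [lɔŋaɣa] the stem 'leaf' is /lɔŋaɣ/; word-finally this yields [lɔŋag].

[lɔŋag]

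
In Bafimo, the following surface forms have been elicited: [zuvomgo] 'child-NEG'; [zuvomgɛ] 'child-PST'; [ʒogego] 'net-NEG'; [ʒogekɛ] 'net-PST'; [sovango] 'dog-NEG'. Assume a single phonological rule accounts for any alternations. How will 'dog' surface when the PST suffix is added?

[sovangɛ]

The PST morpheme has two allomorphs, [-gɛ] and [-kɛ].
The NEG suffix, which begins with [g], is invariant after every stem; so [g] is not altered by any rule here.
So the underlying form is /-kɛ/, and voiceless stops become voiced after a nasal.
After 'dog', which ends in a nasal, the suffix surfaces as [-gɛ], giving [sovangɛ].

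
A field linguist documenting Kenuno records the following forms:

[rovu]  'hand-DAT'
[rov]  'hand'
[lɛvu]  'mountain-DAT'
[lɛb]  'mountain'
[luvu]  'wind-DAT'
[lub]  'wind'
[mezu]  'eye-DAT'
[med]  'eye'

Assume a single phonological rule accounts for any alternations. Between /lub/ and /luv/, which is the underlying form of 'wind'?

/lub/

'wind' shows [v] ~ [b] at the end of the stem ([luvu] vs [lub]).
But 'hand' keeps [v] in both environments ([rovu], [rov]), so there is no rule changing /v/ to [b] in isolation.
The alternation reflects intervocalic spirantization: voiced stops become fricatives between vowels. /b/ is underlying.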